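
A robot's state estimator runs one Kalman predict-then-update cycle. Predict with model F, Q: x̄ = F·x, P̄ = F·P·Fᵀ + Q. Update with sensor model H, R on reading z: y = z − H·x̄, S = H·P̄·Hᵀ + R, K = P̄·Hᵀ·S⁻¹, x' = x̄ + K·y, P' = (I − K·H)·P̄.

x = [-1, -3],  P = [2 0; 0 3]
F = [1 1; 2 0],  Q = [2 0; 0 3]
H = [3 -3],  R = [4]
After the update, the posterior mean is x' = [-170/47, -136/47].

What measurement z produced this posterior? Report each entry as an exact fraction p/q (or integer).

x̄ = F·x = [-4, -2]
P̄ = F·P·Fᵀ + Q = [7 4; 4 11]
S = H·P̄·Hᵀ + R = [94]
K = P̄·Hᵀ·S⁻¹ = [9/94; -21/94]
x' − x̄ = [18/47, -42/47] = K·y
y = (KᵀK)⁻¹·Kᵀ·(x' − x̄) = [4]
z = y + H·x̄ = [4] + [-6] = [-2]

z = [-2]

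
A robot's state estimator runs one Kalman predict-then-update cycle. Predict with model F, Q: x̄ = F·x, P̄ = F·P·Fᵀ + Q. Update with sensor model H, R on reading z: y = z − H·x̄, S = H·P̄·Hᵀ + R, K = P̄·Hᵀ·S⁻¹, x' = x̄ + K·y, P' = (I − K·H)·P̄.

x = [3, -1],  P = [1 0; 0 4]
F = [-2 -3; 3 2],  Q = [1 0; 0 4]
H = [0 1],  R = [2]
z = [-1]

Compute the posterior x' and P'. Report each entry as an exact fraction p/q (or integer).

x' = [147/31, -15/31]
P' = [371/31 -60/31; -60/31 58/31]

x̄ = F·x = [-3, 7]
P̄ = F·P·Fᵀ + Q = [41 -30; -30 29]
y = z − H·x̄ = [-8]
S = H·P̄·Hᵀ + R = [31]
K = P̄·Hᵀ·S⁻¹ = [-30/31; 29/31]
x' = x̄ + K·y = [147/31, -15/31]
P' = (I − K·H)·P̄ = [371/31 -60/31; -60/31 58/31]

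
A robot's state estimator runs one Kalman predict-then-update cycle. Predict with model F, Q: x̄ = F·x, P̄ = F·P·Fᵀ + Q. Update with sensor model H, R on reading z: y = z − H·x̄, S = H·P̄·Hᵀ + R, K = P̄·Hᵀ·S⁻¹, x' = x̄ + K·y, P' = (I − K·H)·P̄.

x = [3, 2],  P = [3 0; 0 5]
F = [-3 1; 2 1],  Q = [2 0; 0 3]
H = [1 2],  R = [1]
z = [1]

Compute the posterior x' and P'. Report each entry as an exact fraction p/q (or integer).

x' = [-505/63, 32/7]
P' = [2078/63 -115/7; -115/7 59/7]

x̄ = F·x = [-7, 8]
P̄ = F·P·Fᵀ + Q = [34 -13; -13 20]
y = z − H·x̄ = [-8]
S = H·P̄·Hᵀ + R = [63]
K = P̄·Hᵀ·S⁻¹ = [8/63; 3/7]
x' = x̄ + K·y = [-505/63, 32/7]
P' = (I − K·H)·P̄ = [2078/63 -115/7; -115/7 59/7]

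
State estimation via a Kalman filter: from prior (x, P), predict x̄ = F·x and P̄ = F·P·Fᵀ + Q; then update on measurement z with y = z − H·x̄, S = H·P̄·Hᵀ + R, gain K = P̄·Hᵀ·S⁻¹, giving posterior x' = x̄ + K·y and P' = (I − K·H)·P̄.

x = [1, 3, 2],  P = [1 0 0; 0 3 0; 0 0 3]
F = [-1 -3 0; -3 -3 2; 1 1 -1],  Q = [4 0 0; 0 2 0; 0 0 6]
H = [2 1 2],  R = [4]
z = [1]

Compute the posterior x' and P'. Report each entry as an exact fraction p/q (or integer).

x̄ = F·x = [-10, -8, 2]
P̄ = F·P·Fᵀ + Q = [32 30 -10; 30 50 -18; -10 -18 13]
y = z − H·x̄ = [25]
S = H·P̄·Hᵀ + R = [202]
K = P̄·Hᵀ·S⁻¹ = [37/101; 37/101; -6/101]
x' = x̄ + K·y = [-85/101, 117/101, 52/101]
P' = (I − K·H)·P̄ = [494/101 292/101 -566/101; 292/101 2312/101 -1374/101; -566/101 -1374/101 1241/101]

x' = [-85/101, 117/101, 52/101]
P' = [494/101 292/101 -566/101; 292/101 2312/101 -1374/101; -566/101 -1374/101 1241/101]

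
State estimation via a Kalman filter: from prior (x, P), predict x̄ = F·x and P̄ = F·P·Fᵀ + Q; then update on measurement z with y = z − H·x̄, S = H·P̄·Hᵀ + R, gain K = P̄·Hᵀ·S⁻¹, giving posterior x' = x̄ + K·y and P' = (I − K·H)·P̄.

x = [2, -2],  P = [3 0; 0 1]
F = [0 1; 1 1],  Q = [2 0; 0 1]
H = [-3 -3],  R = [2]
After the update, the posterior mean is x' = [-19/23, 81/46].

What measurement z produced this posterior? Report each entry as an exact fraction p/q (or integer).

x̄ = F·x = [-2, 0]
P̄ = F·P·Fᵀ + Q = [3 1; 1 5]
S = H·P̄·Hᵀ + R = [92]
K = P̄·Hᵀ·S⁻¹ = [-3/23; -9/46]
x' − x̄ = [27/23, 81/46] = K·y
y = (KᵀK)⁻¹·Kᵀ·(x' − x̄) = [-9]
z = y + H·x̄ = [-9] + [6] = [-3]

z = [-3]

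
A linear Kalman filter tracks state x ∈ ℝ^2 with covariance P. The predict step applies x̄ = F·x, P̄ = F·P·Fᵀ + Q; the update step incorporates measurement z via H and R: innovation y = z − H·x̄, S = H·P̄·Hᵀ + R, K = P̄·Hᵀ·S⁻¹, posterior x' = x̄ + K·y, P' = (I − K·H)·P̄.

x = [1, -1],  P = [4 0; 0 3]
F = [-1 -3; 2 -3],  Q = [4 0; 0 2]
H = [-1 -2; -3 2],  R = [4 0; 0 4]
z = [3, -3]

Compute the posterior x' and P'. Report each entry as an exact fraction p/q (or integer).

x̄ = F·x = [2, 5]
P̄ = F·P·Fᵀ + Q = [35 19; 19 45]
y = z − H·x̄ = [15, -7]
S = H·P̄·Hᵀ + R = [295 1; 1 271]
K = P̄·Hᵀ·S⁻¹ = [-1643/6662 -1641/6662; -7393/19986 2461/19986]
x' = x̄ + K·y = [83/3331, -14096/9993]
P' = (I − K·H)·P̄ = [1642/3331 822/3331; 822/3331 6160/9993]

x' = [83/3331, -14096/9993]
P' = [1642/3331 822/3331; 822/3331 6160/9993]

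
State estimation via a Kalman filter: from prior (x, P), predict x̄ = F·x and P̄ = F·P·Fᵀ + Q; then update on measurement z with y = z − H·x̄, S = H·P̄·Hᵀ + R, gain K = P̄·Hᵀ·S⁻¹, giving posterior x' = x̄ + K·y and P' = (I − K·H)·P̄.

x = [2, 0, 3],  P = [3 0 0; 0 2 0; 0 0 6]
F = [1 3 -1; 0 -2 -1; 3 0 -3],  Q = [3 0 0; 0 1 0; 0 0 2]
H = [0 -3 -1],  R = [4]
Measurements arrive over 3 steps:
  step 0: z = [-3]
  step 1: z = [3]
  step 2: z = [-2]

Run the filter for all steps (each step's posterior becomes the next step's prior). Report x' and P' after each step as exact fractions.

step 0: x' = [-13/22, -3/22, 71/22], P' = [3273/110 -849/110 2559/110; -849/110 327/110 -897/110; 2559/110 -897/110 8621/330]
step 1: x' = [8275/6729, -3908/6729, -11003/6729], P' = [474448/20187 13906/20187 -16274/20187; 13906/20187 59533/20187 -167531/20187; -16274/20187 -167531/20187 548377/20187]
step 2: x' = [-7918222/1608957, 2809736/1608957, -5076850/1608957], P' = [30656455/1608957 -4960220/1608957 17476468/1608957; -4960220/1608957 5214169/1608957 -15191375/1608957; 17476468/1608957 -15191375/1608957 50620669/1608957]

step 0: x̄ = F·x = [-1, -3, -3]
step 0: P̄ = F·P·Fᵀ + Q = [30 -6 27; -6 15 18; 27 18 83]
step 0: y = z − H·x̄ = [-15]
step 0: S = H·P̄·Hᵀ + R = [330]
step 0: K = P̄·Hᵀ·S⁻¹ = [-3/110; -21/110; -137/330]
step 0: x' = x̄ + K·y = [-13/22, -3/22, 71/22]
step 0: P' = (I − K·H)·P̄ = [3273/110 -849/110 2559/110; -849/110 327/110 -897/110; 2559/110 -897/110 8621/330]
step 1: x̄ = F·x = [-93/22, -65/22, -126/11]
step 1: P̄ = F·P·Fᵀ + Q = [13769/330 2843/330 1759/55; 2843/330 2111/330 328/55; 1759/55 328/55 4739/55]
step 1: y = z − H·x̄ = [-381/22]
step 1: S = H·P̄·Hᵀ + R = [20187/110]
step 1: K = P̄·Hᵀ·S⁻¹ = [-6361/20187; -2767/20187; -11446/20187]
step 1: x' = x̄ + K·y = [8275/6729, -3908/6729, -11003/6729]
step 1: P' = (I − K·H)·P̄ = [474448/20187 13906/20187 -16274/20187; 13906/20187 59533/20187 -167531/20187; -16274/20187 -167531/20187 548377/20187]
step 2: x̄ = F·x = [2518/2243, 6273/2243, 19278/2243]
step 2: P̄ = F·P·Fᵀ + Q = [913451/6729 115724/6729 533228/2243; 115724/6729 45524/6729 67259/2243; 533228/2243 67259/2243 1059859/2243]
step 2: y = z − H·x̄ = [33611/2243]
step 2: S = H·P̄·Hᵀ + R = [1608957/2243]
step 2: K = P̄·Hᵀ·S⁻¹ = [-648952/1608957; -112783/1608957; -1261636/1608957]
step 2: x' = x̄ + K·y = [-7918222/1608957, 2809736/1608957, -5076850/1608957]
step 2: P' = (I − K·H)·P̄ = [30656455/1608957 -4960220/1608957 17476468/1608957; -4960220/1608957 5214169/1608957 -15191375/1608957; 17476468/1608957 -15191375/1608957 50620669/1608957]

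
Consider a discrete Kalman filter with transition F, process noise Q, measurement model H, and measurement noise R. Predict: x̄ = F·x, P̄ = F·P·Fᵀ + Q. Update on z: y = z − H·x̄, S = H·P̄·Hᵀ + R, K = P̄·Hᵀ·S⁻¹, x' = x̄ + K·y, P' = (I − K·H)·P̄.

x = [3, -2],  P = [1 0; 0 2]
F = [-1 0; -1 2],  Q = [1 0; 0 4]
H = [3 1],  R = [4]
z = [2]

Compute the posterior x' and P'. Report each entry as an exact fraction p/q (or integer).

x' = [3/41, 1/41]
P' = [33/41 -71/41; -71/41 277/41]

x̄ = F·x = [-3, -7]
P̄ = F·P·Fᵀ + Q = [2 1; 1 13]
y = z − H·x̄ = [18]
S = H·P̄·Hᵀ + R = [41]
K = P̄·Hᵀ·S⁻¹ = [7/41; 16/41]
x' = x̄ + K·y = [3/41, 1/41]
P' = (I − K·H)·P̄ = [33/41 -71/41; -71/41 277/41]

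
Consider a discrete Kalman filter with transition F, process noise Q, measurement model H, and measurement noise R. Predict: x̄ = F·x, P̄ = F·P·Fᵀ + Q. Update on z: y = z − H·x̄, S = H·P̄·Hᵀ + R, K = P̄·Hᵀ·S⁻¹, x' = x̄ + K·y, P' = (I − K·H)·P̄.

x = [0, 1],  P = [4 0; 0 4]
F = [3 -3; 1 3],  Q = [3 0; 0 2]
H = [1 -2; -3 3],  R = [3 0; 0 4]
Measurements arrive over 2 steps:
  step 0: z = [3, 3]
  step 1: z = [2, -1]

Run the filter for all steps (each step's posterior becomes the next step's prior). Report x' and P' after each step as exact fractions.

step 0: x' = [-12670/3221, -9921/3221], P' = [12398/3221 9978/3221; 9978/3221 8922/3221]
step 1: x' = [-9572504/5114847, -3698283/1704949], P' = [4786858/1704949 3894822/1704949; 3894822/1704949 3641910/1704949]

step 0: x̄ = F·x = [-3, 3]
step 0: P̄ = F·P·Fᵀ + Q = [75 -24; -24 42]
step 0: y = z − H·x̄ = [12, -15]
step 0: S = H·P̄·Hᵀ + R = [342 -693; -693 1489]
step 0: K = P̄·Hᵀ·S⁻¹ = [-7558/9663 -1815/3221; -2622/3221 -792/3221]
step 0: x' = x̄ + K·y = [-12670/3221, -9921/3221]
step 0: P' = (I − K·H)·P̄ = [12398/3221 9978/3221; 9978/3221 8922/3221]
step 1: x̄ = F·x = [-8247/3221, -42433/3221]
step 1: P̄ = F·P·Fᵀ + Q = [21939/3221 16764/3221; 16764/3221 159006/3221]
step 1: y = z − H·x̄ = [-70177/3221, 99337/3221]
step 1: S = H·P̄·Hᵀ + R = [600570/3221 -868977/3221; -868977/3221 1339637/3221]
step 1: K = P̄·Hᵀ·S⁻¹ = [-3002786/5114847 -669027/1704949; -1129666/1704949 -189684/1704949]
step 1: x' = x̄ + K·y = [-9572504/5114847, -3698283/1704949]
step 1: P' = (I − K·H)·P̄ = [4786858/1704949 3894822/1704949; 3894822/1704949 3641910/1704949]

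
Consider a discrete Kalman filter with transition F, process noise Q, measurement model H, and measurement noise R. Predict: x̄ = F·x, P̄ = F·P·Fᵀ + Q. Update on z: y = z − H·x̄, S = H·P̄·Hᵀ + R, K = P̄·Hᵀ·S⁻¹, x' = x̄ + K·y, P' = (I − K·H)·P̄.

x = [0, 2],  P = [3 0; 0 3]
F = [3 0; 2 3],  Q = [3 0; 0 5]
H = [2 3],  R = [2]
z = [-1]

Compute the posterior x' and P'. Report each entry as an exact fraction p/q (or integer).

x̄ = F·x = [0, 6]
P̄ = F·P·Fᵀ + Q = [30 18; 18 44]
y = z − H·x̄ = [-19]
S = H·P̄·Hᵀ + R = [734]
K = P̄·Hᵀ·S⁻¹ = [57/367; 84/367]
x' = x̄ + K·y = [-1083/367, 606/367]
P' = (I − K·H)·P̄ = [4512/367 -2970/367; -2970/367 2036/367]

x' = [-1083/367, 606/367]
P' = [4512/367 -2970/367; -2970/367 2036/367]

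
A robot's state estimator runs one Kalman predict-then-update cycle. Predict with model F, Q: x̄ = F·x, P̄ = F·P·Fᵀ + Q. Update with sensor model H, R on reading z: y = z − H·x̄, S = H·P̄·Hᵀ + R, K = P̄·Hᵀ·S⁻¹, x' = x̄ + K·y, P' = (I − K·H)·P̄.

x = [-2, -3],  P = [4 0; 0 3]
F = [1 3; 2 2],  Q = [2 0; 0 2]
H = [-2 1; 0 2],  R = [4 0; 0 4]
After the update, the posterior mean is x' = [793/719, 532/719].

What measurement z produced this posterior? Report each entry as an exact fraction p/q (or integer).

z = [-2, 2]

x̄ = F·x = [-11, -10]
P̄ = F·P·Fᵀ + Q = [33 26; 26 30]
S = H·P̄·Hᵀ + R = [62 -44; -44 124]
K = P̄·Hᵀ·S⁻¹ = [-334/719 183/719; -11/719 344/719]
x' − x̄ = [8702/719, 7722/719] = K·y
y = (KᵀK)⁻¹·Kᵀ·(x' − x̄) = [-14, 22]
z = y + H·x̄ = [-14, 22] + [12, -20] = [-2, 2]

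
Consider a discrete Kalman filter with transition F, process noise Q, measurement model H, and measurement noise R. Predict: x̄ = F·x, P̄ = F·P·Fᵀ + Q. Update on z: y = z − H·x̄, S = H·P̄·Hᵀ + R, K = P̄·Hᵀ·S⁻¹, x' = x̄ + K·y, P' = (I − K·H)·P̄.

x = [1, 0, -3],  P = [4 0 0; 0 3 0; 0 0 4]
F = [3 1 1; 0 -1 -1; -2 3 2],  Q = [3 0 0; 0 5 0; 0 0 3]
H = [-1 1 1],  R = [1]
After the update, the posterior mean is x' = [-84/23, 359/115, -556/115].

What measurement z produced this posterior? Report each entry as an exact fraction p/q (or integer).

z = [2]

x̄ = F·x = [0, 3, -8]
P̄ = F·P·Fᵀ + Q = [46 -7 -7; -7 12 -17; -7 -17 62]
S = H·P̄·Hᵀ + R = [115]
K = P̄·Hᵀ·S⁻¹ = [-12/23; 2/115; 52/115]
x' − x̄ = [-84/23, 14/115, 364/115] = K·y
y = (KᵀK)⁻¹·Kᵀ·(x' − x̄) = [7]
z = y + H·x̄ = [7] + [-5] = [2]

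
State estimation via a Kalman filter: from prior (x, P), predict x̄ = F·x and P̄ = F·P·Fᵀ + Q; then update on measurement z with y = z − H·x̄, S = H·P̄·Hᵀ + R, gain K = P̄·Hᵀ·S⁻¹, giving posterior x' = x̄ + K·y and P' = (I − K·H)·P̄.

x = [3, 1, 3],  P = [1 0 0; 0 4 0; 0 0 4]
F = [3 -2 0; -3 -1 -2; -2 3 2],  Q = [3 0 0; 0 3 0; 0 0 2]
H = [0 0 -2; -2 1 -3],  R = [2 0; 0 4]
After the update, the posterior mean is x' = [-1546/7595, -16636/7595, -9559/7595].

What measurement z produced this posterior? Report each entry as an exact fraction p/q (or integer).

z = [2, 3]

x̄ = F·x = [7, -16, 3]
P̄ = F·P·Fᵀ + Q = [28 -1 -30; -1 32 -22; -30 -22 58]
S = H·P̄·Hᵀ + R = [234 272; 272 446]
K = P̄·Hᵀ·S⁻¹ = [4446/7595 -4299/15190; -1894/7595 2858/7595; -3686/7595 -68/7595]
x' − x̄ = [-54711/7595, 104884/7595, -32344/7595] = K·y
y = (KᵀK)⁻¹·Kᵀ·(x' − x̄) = [8, 42]
z = y + H·x̄ = [8, 42] + [-6, -39] = [2, 3]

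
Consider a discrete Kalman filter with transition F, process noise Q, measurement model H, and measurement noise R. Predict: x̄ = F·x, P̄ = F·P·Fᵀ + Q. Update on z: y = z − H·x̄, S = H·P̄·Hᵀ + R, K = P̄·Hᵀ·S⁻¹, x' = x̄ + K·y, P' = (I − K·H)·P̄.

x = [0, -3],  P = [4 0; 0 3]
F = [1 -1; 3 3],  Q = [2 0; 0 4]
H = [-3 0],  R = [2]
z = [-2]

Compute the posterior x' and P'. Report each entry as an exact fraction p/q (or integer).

x̄ = F·x = [3, -9]
P̄ = F·P·Fᵀ + Q = [9 3; 3 67]
y = z − H·x̄ = [7]
S = H·P̄·Hᵀ + R = [83]
K = P̄·Hᵀ·S⁻¹ = [-27/83; -9/83]
x' = x̄ + K·y = [60/83, -810/83]
P' = (I − K·H)·P̄ = [18/83 6/83; 6/83 5480/83]

x' = [60/83, -810/83]
P' = [18/83 6/83; 6/83 5480/83]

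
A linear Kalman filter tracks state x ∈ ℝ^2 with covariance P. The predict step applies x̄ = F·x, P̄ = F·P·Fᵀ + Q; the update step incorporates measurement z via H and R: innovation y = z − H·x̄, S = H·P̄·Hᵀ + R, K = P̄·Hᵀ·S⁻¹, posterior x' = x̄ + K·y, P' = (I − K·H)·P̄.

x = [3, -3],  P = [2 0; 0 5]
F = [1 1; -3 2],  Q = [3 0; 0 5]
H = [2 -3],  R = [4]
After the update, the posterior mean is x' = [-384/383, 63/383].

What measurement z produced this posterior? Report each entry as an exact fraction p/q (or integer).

x̄ = F·x = [0, -15]
P̄ = F·P·Fᵀ + Q = [10 4; 4 43]
S = H·P̄·Hᵀ + R = [383]
K = P̄·Hᵀ·S⁻¹ = [8/383; -121/383]
x' − x̄ = [-384/383, 5808/383] = K·y
y = (KᵀK)⁻¹·Kᵀ·(x' − x̄) = [-48]
z = y + H·x̄ = [-48] + [45] = [-3]

z = [-3]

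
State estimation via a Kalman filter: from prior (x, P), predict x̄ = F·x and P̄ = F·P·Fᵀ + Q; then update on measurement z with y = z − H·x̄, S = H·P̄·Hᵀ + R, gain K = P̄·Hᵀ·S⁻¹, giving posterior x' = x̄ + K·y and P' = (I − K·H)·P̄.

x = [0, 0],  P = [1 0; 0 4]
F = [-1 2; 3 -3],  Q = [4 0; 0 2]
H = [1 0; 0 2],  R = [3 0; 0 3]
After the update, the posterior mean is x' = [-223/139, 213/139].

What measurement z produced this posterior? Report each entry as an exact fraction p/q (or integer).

x̄ = F·x = [0, 0]
P̄ = F·P·Fᵀ + Q = [21 -27; -27 47]
S = H·P̄·Hᵀ + R = [24 -54; -54 191]
K = P̄·Hᵀ·S⁻¹ = [365/556 -27/278; -27/556 133/278]
x' − x̄ = [-223/139, 213/139] = K·y
y = (KᵀK)⁻¹·Kᵀ·(x' − x̄) = [-2, 3]
z = y + H·x̄ = [-2, 3] + [0, 0] = [-2, 3]

z = [-2, 3]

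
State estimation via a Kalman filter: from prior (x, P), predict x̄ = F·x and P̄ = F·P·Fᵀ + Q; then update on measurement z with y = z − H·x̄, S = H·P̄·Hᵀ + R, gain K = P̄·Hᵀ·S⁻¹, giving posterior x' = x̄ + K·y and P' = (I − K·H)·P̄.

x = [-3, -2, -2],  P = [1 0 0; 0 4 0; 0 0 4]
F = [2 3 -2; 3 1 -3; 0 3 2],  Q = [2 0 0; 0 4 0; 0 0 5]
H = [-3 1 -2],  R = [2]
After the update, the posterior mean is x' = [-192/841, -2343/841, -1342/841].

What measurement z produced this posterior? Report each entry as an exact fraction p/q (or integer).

x̄ = F·x = [-8, -5, -10]
P̄ = F·P·Fᵀ + Q = [58 42 20; 42 53 -12; 20 -12 57]
S = H·P̄·Hᵀ + R = [841]
K = P̄·Hᵀ·S⁻¹ = [-172/841; -49/841; -186/841]
x' − x̄ = [6536/841, 1862/841, 7068/841] = K·y
y = (KᵀK)⁻¹·Kᵀ·(x' − x̄) = [-38]
z = y + H·x̄ = [-38] + [39] = [1]

z = [1]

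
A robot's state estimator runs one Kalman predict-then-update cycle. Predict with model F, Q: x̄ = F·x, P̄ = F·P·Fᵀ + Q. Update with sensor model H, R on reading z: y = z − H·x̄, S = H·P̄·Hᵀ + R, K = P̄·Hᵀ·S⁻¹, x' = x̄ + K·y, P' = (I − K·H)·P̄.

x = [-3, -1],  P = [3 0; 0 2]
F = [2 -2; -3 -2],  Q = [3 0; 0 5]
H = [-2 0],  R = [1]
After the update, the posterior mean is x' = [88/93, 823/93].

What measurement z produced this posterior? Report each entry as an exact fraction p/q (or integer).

z = [-2]

x̄ = F·x = [-4, 11]
P̄ = F·P·Fᵀ + Q = [23 -10; -10 40]
S = H·P̄·Hᵀ + R = [93]
K = P̄·Hᵀ·S⁻¹ = [-46/93; 20/93]
x' − x̄ = [460/93, -200/93] = K·y
y = (KᵀK)⁻¹·Kᵀ·(x' − x̄) = [-10]
z = y + H·x̄ = [-10] + [8] = [-2]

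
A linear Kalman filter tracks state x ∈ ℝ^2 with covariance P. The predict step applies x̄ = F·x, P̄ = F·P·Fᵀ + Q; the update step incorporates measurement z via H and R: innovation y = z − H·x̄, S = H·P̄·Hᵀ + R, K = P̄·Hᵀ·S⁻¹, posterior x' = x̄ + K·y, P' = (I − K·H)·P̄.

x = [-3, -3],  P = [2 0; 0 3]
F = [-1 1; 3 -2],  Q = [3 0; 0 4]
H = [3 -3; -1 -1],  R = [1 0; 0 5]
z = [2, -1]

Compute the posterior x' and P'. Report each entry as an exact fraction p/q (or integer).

x' = [1724/7601, -3293/7601]
P' = [5928/7601 5572/7601; 5572/7601 6058/7601]

x̄ = F·x = [0, -3]
P̄ = F·P·Fᵀ + Q = [8 -12; -12 34]
y = z − H·x̄ = [-7, -4]
S = H·P̄·Hᵀ + R = [595 78; 78 23]
K = P̄·Hᵀ·S⁻¹ = [1068/7601 -2300/7601; -1458/7601 -2326/7601]
x' = x̄ + K·y = [1724/7601, -3293/7601]
P' = (I − K·H)·P̄ = [5928/7601 5572/7601; 5572/7601 6058/7601]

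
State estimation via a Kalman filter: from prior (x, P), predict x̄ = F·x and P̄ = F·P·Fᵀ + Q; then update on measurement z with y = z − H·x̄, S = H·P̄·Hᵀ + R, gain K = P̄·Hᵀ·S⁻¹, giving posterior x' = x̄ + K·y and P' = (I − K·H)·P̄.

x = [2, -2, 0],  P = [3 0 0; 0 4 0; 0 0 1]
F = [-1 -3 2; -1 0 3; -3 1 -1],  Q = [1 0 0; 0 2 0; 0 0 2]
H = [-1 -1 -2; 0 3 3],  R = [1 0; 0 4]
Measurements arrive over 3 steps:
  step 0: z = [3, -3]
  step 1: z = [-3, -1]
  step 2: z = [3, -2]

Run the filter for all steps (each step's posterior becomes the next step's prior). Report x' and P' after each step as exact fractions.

step 0: x' = [1755/5176, 4703/5176, -1336/647], P' = [12241/1294 9211/1294 -5056/647; 9211/1294 9541/1294 -4683/647; -5056/647 -4683/647 4871/647]
step 1: x' = [5180553/5050756, -8084441/3788067, 2484730/1262689], P' = [136422719/16414957 87806395/16414957 -101680979/16414957; 87806395/16414957 229417751/49244871 -78548505/16414957; -101680979/16414957 -78548505/16414957 86980633/16414957]
step 2: x' = [4409522596749/1242912588308, 4759007605927/1242912588308, -6161146642543/1242912588308], P' = [8584169921829/1242912588308 2719189140201/621456294154 -3158237879421/621456294154; 2719189140201/621456294154 1237913987981/310728147077 -1247333623057/310728147077; -3158237879421/621456294154 -1247333623057/310728147077 1372795707337/310728147077]

step 0: x̄ = F·x = [4, -2, -8]
step 0: P̄ = F·P·Fᵀ + Q = [44 9 -5; 9 14 6; -5 6 34]
step 0: y = z − H·x̄ = [-11, 27]
step 0: S = H·P̄·Hᵀ + R = [217 -312; -312 544]
step 0: K = P̄·Hᵀ·S⁻¹ = [-614/647 -2703/5176; -10/647 525/5176; -3/647 141/647]
step 0: x' = x̄ + K·y = [1755/5176, 4703/5176, -1336/647]
step 0: P' = (I − K·H)·P̄ = [12241/1294 9211/1294 -5056/647; 9211/1294 9541/1294 -4683/647; -5056/647 -4683/647 4871/647]
step 1: x̄ = F·x = [-4655/647, -33819/5176, 5063/2588]
step 1: P̄ = F·P·Fᵀ + Q = [173239/647 116590/647 33017/647; 116590/647 163179/1294 25542/647; 33017/647 25542/647 17417/647]
step 1: y = z − H·x̄ = [-66335/5176, 65903/5176]
step 1: S = H·P̄·Hᵀ + R = [1585119/1294 -2055939/1294; -2055939/1294 2706805/1294]
step 1: K = P̄·Hᵀ·S⁻¹ = [-20867156/16414957 -10405938/16414957; -21545906/49244871 -1556941/16414957; 6268218/16414957 6324096/16414957]
step 1: x' = x̄ + K·y = [5180553/5050756, -8084441/3788067, 2484730/1262689]
step 1: P' = (I − K·H)·P̄ = [136422719/16414957 87806395/16414957 -101680979/16414957; 87806395/16414957 229417751/49244871 -78548505/16414957; -101680979/16414957 -78548505/16414957 86980633/16414957]
step 2: x̄ = F·x = [47035051/5050756, 24636207/5050756, -108779501/15152268]
step 2: P̄ = F·P·Fᵀ + Q = [3065157807/16414957 2137067142/16414957 824002670/16414957; 2137067142/16414957 1562164204/16414957 638322180/16414957; 824002670/16414957 638322180/16414957 1332781103/49244871]
step 2: y = z − H·x̄ = [10727894/3788067, 6192342/1262689]
step 2: S = H·P̄·Hᵀ + R = [49632636368/49244871 -21980163874/16414957; -21980163874/16414957 29613280213/16414957]
step 2: K = P̄·Hᵀ·S⁻¹ = [-1389596684547/1242912588308 -329286554415/621456294154; -205682623935/621456294154 -7064726307/310728147077; 161722296187/621456294154 94096563210/310728147077]
step 2: x' = x̄ + K·y = [4409522596749/1242912588308, 4759007605927/1242912588308, -6161146642543/1242912588308]
step 2: P' = (I − K·H)·P̄ = [8584169921829/1242912588308 2719189140201/621456294154 -3158237879421/621456294154; 2719189140201/621456294154 1237913987981/310728147077 -1247333623057/310728147077; -3158237879421/621456294154 -1247333623057/310728147077 1372795707337/310728147077]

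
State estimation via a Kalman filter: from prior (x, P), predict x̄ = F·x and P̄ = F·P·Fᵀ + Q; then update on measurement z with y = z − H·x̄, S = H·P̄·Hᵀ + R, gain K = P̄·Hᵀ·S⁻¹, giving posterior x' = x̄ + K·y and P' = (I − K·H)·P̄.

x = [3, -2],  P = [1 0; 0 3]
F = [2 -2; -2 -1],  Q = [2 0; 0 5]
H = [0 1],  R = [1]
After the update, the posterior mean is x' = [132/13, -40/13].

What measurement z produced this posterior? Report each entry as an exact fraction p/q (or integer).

z = [-3]

x̄ = F·x = [10, -4]
P̄ = F·P·Fᵀ + Q = [18 2; 2 12]
S = H·P̄·Hᵀ + R = [13]
K = P̄·Hᵀ·S⁻¹ = [2/13; 12/13]
x' − x̄ = [2/13, 12/13] = K·y
y = (KᵀK)⁻¹·Kᵀ·(x' − x̄) = [1]
z = y + H·x̄ = [1] + [-4] = [-3]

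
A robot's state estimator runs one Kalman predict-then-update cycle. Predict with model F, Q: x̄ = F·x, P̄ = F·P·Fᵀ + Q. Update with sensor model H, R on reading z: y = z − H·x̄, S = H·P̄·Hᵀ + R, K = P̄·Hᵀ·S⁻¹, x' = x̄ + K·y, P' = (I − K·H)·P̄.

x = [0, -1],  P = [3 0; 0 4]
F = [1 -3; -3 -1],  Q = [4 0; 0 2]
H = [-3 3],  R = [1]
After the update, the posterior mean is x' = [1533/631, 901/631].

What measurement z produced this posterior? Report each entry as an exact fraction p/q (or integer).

z = [-3]

x̄ = F·x = [3, 1]
P̄ = F·P·Fᵀ + Q = [43 3; 3 33]
S = H·P̄·Hᵀ + R = [631]
K = P̄·Hᵀ·S⁻¹ = [-120/631; 90/631]
x' − x̄ = [-360/631, 270/631] = K·y
y = (KᵀK)⁻¹·Kᵀ·(x' − x̄) = [3]
z = y + H·x̄ = [3] + [-6] = [-3]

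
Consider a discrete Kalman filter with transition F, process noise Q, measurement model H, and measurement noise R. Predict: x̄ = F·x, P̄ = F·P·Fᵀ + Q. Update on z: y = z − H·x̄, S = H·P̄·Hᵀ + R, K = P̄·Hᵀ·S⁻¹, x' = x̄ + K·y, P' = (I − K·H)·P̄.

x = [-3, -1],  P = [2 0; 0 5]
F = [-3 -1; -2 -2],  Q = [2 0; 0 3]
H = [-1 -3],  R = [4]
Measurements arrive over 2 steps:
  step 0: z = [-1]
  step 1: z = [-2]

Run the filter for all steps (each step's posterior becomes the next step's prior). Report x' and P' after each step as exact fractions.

step 0: x̄ = F·x = [10, 8]
step 0: P̄ = F·P·Fᵀ + Q = [25 22; 22 31]
step 0: y = z − H·x̄ = [33]
step 0: S = H·P̄·Hᵀ + R = [440]
step 0: K = P̄·Hᵀ·S⁻¹ = [-91/440; -23/88]
step 0: x' = x̄ + K·y = [127/40, -5/8]
step 0: P' = (I − K·H)·P̄ = [2719/440 -157/88; -157/88 83/88]
step 1: x̄ = F·x = [-89/10, -51/10]
step 1: P̄ = F·P·Fᵀ + Q = [2632/55 1358/55; 1358/55 947/55]
step 1: y = z − H·x̄ = [-131/5]
step 1: S = H·P̄·Hᵀ + R = [19523/55]
step 1: K = P̄·Hᵀ·S⁻¹ = [-958/2789; -4199/19523]
step 1: x' = x̄ + K·y = [555/5578, 20893/39046]
step 1: P' = (I − K·H)·P̄ = [16660/2789 -4276/2789; -4276/2789 15576/19523]

step 0: x' = [127/40, -5/8], P' = [2719/440 -157/88; -157/88 83/88]
step 1: x' = [555/5578, 20893/39046], P' = [16660/2789 -4276/2789; -4276/2789 15576/19523]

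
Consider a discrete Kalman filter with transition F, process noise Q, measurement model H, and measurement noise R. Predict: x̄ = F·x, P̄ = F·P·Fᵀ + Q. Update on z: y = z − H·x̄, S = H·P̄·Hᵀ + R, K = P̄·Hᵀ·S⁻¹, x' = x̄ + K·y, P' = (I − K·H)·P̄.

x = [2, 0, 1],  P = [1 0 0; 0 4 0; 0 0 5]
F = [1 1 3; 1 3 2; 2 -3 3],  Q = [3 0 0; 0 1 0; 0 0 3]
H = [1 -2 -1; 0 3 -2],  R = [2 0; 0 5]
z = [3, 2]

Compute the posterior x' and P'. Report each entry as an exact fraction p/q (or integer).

x' = [-247/90, -1049/810, -2341/810]
P' = [15653/1170 4859/1170 7321/1170; 4859/1170 16253/10530 20707/10530; 7321/1170 20707/10530 38633/10530]

x̄ = F·x = [5, 4, 7]
P̄ = F·P·Fᵀ + Q = [53 43 35; 43 58 -4; 35 -4 88]
y = z − H·x̄ = [13, 4]
S = H·P̄·Hᵀ + R = [117 -117; -117 927]
K = P̄·Hᵀ·S⁻¹ = [-77/130 -1/90; -4741/10530 113/810; -7079/10530 -233/810]
x' = x̄ + K·y = [-247/90, -1049/810, -2341/810]
P' = (I − K·H)·P̄ = [15653/1170 4859/1170 7321/1170; 4859/1170 16253/10530 20707/10530; 7321/1170 20707/10530 38633/10530]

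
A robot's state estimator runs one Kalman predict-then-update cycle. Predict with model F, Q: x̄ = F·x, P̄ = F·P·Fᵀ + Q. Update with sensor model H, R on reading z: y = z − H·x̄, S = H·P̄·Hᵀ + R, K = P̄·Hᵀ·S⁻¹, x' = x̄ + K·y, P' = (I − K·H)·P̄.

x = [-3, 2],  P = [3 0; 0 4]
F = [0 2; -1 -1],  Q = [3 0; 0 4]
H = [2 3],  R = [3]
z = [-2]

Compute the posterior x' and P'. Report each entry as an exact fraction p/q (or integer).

x' = [73/41, -139/82]
P' = [681/41 -447/41; -447/41 613/82]

x̄ = F·x = [4, 1]
P̄ = F·P·Fᵀ + Q = [19 -8; -8 11]
y = z − H·x̄ = [-13]
S = H·P̄·Hᵀ + R = [82]
K = P̄·Hᵀ·S⁻¹ = [7/41; 17/82]
x' = x̄ + K·y = [73/41, -139/82]
P' = (I − K·H)·P̄ = [681/41 -447/41; -447/41 613/82]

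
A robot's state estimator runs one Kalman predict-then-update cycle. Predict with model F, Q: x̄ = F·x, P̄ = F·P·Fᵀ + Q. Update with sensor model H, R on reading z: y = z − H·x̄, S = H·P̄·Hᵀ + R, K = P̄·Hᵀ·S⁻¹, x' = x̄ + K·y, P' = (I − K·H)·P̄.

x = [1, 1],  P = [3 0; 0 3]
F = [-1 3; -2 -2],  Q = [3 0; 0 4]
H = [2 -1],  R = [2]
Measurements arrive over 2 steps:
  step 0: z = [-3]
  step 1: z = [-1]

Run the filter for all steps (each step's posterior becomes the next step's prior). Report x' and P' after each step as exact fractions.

step 0: x̄ = F·x = [2, -4]
step 0: P̄ = F·P·Fᵀ + Q = [33 -12; -12 28]
step 0: y = z − H·x̄ = [-11]
step 0: S = H·P̄·Hᵀ + R = [210]
step 0: K = P̄·Hᵀ·S⁻¹ = [13/35; -26/105]
step 0: x' = x̄ + K·y = [-73/35, -134/105]
step 0: P' = (I − K·H)·P̄ = [141/35 256/35; 256/35 1588/105]
step 1: x̄ = F·x = [-61/35, 706/105]
step 1: P̄ = F·P·Fᵀ + Q = [3474/35 -3918/35; -3918/35 14608/105]
step 1: y = z − H·x̄ = [967/105]
step 1: S = H·P̄·Hᵀ + R = [103522/105]
step 1: K = P̄·Hᵀ·S⁻¹ = [16299/51761; -19058/51761]
step 1: x' = x̄ + K·y = [59894/51761, 172516/51761]
step 1: P' = (I − K·H)·P̄ = [77508/51761 122418/51761; 122418/51761 282952/51761]

step 0: x' = [-73/35, -134/105], P' = [141/35 256/35; 256/35 1588/105]
step 1: x' = [59894/51761, 172516/51761], P' = [77508/51761 122418/51761; 122418/51761 282952/51761]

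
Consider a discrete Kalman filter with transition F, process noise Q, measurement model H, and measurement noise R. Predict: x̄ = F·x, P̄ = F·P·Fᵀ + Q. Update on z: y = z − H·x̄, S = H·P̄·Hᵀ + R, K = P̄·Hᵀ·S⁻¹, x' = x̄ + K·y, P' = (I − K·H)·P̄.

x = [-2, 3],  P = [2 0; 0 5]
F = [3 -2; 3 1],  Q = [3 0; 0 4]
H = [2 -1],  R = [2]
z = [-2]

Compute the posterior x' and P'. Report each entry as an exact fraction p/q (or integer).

x̄ = F·x = [-12, -3]
P̄ = F·P·Fᵀ + Q = [41 8; 8 27]
y = z − H·x̄ = [19]
S = H·P̄·Hᵀ + R = [161]
K = P̄·Hᵀ·S⁻¹ = [74/161; -11/161]
x' = x̄ + K·y = [-526/161, -692/161]
P' = (I − K·H)·P̄ = [1125/161 2102/161; 2102/161 4226/161]

x' = [-526/161, -692/161]
P' = [1125/161 2102/161; 2102/161 4226/161]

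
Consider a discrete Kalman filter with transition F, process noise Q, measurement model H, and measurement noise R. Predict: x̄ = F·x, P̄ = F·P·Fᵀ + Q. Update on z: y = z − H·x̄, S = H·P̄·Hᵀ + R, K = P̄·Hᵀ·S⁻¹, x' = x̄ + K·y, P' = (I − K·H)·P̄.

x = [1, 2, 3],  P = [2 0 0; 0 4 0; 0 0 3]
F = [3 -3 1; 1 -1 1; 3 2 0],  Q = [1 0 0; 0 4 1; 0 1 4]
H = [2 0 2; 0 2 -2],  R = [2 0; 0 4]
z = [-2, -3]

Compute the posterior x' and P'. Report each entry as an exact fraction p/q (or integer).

x̄ = F·x = [0, 2, 7]
P̄ = F·P·Fᵀ + Q = [58 21 -6; 21 13 -1; -6 -1 38]
y = z − H·x̄ = [-16, 7]
S = H·P̄·Hᵀ + R = [338 -48; -48 216]
K = P̄·Hᵀ·S⁻¹ = [174/491 1937/5892; 208/1473 1423/8838; 70/491 -647/1964]
x' = x̄ + K·y = [-19849/5892, 7669/8838, 4739/1964]
P' = (I − K·H)·P̄ = [3331/982 -3506/1473 -2983/982; -3506/1473 12565/4419 1238/491; -2983/982 1238/491 3123/982]

x' = [-19849/5892, 7669/8838, 4739/1964]
P' = [3331/982 -3506/1473 -2983/982; -3506/1473 12565/4419 1238/491; -2983/982 1238/491 3123/982]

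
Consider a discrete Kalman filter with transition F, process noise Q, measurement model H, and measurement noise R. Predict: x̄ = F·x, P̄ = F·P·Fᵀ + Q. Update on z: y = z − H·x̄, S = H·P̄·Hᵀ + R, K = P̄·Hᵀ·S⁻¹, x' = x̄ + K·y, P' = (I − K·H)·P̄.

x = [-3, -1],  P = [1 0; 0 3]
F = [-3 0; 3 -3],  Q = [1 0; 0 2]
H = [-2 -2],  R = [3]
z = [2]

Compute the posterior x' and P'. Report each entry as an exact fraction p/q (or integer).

x' = [1091/123, -1202/123]
P' = [1226/123 -1223/123; -1223/123 1310/123]

x̄ = F·x = [9, -6]
P̄ = F·P·Fᵀ + Q = [10 -9; -9 38]
y = z − H·x̄ = [8]
S = H·P̄·Hᵀ + R = [123]
K = P̄·Hᵀ·S⁻¹ = [-2/123; -58/123]
x' = x̄ + K·y = [1091/123, -1202/123]
P' = (I − K·H)·P̄ = [1226/123 -1223/123; -1223/123 1310/123]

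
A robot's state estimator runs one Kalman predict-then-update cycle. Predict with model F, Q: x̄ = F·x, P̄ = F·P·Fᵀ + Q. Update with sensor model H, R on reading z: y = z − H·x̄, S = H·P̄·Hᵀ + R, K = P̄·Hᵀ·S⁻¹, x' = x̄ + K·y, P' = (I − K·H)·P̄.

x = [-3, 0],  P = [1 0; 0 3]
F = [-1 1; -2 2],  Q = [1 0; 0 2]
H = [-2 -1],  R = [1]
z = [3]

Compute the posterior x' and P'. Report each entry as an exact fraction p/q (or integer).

x̄ = F·x = [3, 6]
P̄ = F·P·Fᵀ + Q = [5 8; 8 18]
y = z − H·x̄ = [15]
S = H·P̄·Hᵀ + R = [71]
K = P̄·Hᵀ·S⁻¹ = [-18/71; -34/71]
x' = x̄ + K·y = [-57/71, -84/71]
P' = (I − K·H)·P̄ = [31/71 -44/71; -44/71 122/71]

x' = [-57/71, -84/71]
P' = [31/71 -44/71; -44/71 122/71]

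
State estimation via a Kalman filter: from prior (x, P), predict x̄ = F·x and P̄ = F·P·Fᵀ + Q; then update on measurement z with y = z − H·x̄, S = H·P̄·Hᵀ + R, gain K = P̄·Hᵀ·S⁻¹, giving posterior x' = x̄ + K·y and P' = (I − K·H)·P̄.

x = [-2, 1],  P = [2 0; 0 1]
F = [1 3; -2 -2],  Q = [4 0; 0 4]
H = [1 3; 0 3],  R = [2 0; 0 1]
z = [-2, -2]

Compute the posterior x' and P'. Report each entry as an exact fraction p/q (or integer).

x' = [1004/1649, -1172/1649]
P' = [3810/1649 -440/1649; -440/1649 172/1649]

x̄ = F·x = [1, 2]
P̄ = F·P·Fᵀ + Q = [15 -10; -10 16]
y = z − H·x̄ = [-9, -8]
S = H·P̄·Hᵀ + R = [101 114; 114 145]
K = P̄·Hᵀ·S⁻¹ = [1245/1649 -1320/1649; 38/1649 516/1649]
x' = x̄ + K·y = [1004/1649, -1172/1649]
P' = (I − K·H)·P̄ = [3810/1649 -440/1649; -440/1649 172/1649]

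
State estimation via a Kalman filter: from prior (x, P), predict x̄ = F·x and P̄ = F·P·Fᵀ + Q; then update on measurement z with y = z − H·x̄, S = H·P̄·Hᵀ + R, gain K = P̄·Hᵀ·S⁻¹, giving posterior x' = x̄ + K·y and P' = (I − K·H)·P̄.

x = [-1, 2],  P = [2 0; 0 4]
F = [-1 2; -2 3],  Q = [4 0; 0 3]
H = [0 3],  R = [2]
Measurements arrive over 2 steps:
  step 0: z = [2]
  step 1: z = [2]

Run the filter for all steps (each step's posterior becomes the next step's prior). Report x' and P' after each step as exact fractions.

step 0: x̄ = F·x = [5, 8]
step 0: P̄ = F·P·Fᵀ + Q = [22 28; 28 47]
step 0: y = z − H·x̄ = [-22]
step 0: S = H·P̄·Hᵀ + R = [425]
step 0: K = P̄·Hᵀ·S⁻¹ = [84/425; 141/425]
step 0: x' = x̄ + K·y = [277/425, 298/425]
step 0: P' = (I − K·H)·P̄ = [2294/425 56/425; 56/425 94/425]
step 1: x̄ = F·x = [319/425, 4/5]
step 1: P̄ = F·P·Fᵀ + Q = [4146/425 56/5; 56/5 25]
step 1: y = z − H·x̄ = [-2/5]
step 1: S = H·P̄·Hᵀ + R = [227]
step 1: K = P̄·Hᵀ·S⁻¹ = [168/1135; 75/227]
step 1: x' = x̄ + K·y = [66701/96475, 758/1135]
step 1: P' = (I − K·H)·P̄ = [461334/96475 112/1135; 112/1135 50/227]

step 0: x' = [277/425, 298/425], P' = [2294/425 56/425; 56/425 94/425]
step 1: x' = [66701/96475, 758/1135], P' = [461334/96475 112/1135; 112/1135 50/227]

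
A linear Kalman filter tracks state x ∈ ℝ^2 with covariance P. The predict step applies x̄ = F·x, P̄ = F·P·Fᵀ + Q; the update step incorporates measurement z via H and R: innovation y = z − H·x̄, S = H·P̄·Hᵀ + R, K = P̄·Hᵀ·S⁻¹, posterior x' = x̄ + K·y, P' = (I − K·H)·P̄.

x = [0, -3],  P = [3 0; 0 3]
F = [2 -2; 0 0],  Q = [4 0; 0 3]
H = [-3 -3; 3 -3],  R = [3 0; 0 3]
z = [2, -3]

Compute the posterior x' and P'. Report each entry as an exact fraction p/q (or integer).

x̄ = F·x = [6, 0]
P̄ = F·P·Fᵀ + Q = [28 0; 0 3]
y = z − H·x̄ = [20, -21]
S = H·P̄·Hᵀ + R = [282 -225; -225 282]
K = P̄·Hᵀ·S⁻¹ = [-28/169 28/169; -3/19 -3/19]
x' = x̄ + K·y = [-134/169, 3/19]
P' = (I − K·H)·P̄ = [28/169 0; 0 3/19]

x' = [-134/169, 3/19]
P' = [28/169 0; 0 3/19]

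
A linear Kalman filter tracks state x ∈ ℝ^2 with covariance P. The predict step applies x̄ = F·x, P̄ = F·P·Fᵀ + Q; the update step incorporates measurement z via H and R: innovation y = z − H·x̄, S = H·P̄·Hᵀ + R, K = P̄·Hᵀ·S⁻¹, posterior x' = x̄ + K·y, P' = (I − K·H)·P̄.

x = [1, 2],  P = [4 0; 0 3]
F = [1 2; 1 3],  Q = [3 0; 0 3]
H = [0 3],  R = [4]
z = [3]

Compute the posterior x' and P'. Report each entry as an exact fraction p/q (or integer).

x̄ = F·x = [5, 7]
P̄ = F·P·Fᵀ + Q = [19 22; 22 34]
y = z − H·x̄ = [-18]
S = H·P̄·Hᵀ + R = [310]
K = P̄·Hᵀ·S⁻¹ = [33/155; 51/155]
x' = x̄ + K·y = [181/155, 167/155]
P' = (I − K·H)·P̄ = [767/155 44/155; 44/155 68/155]

x' = [181/155, 167/155]
P' = [767/155 44/155; 44/155 68/155]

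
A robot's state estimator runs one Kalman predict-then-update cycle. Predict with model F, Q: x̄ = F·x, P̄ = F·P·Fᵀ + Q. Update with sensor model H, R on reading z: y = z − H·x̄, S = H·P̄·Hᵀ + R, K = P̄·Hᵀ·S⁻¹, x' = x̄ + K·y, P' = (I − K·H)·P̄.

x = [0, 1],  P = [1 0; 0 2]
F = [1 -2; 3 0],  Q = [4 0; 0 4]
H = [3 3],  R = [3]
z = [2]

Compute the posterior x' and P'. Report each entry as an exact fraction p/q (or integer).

x' = [-66/97, 128/97]
P' = [493/97 -477/97; -477/97 493/97]

x̄ = F·x = [-2, 0]
P̄ = F·P·Fᵀ + Q = [13 3; 3 13]
y = z − H·x̄ = [8]
S = H·P̄·Hᵀ + R = [291]
K = P̄·Hᵀ·S⁻¹ = [16/97; 16/97]
x' = x̄ + K·y = [-66/97, 128/97]
P' = (I − K·H)·P̄ = [493/97 -477/97; -477/97 493/97]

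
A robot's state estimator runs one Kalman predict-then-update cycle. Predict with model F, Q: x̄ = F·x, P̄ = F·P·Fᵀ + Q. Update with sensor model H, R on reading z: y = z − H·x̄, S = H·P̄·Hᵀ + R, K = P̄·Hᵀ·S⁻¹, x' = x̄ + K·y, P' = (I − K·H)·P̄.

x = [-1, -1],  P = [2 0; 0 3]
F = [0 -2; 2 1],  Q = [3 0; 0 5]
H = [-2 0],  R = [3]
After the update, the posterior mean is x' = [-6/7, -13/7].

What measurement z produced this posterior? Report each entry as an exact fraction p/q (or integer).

z = [2]

x̄ = F·x = [2, -3]
P̄ = F·P·Fᵀ + Q = [15 -6; -6 16]
S = H·P̄·Hᵀ + R = [63]
K = P̄·Hᵀ·S⁻¹ = [-10/21; 4/21]
x' − x̄ = [-20/7, 8/7] = K·y
y = (KᵀK)⁻¹·Kᵀ·(x' − x̄) = [6]
z = y + H·x̄ = [6] + [-4] = [2]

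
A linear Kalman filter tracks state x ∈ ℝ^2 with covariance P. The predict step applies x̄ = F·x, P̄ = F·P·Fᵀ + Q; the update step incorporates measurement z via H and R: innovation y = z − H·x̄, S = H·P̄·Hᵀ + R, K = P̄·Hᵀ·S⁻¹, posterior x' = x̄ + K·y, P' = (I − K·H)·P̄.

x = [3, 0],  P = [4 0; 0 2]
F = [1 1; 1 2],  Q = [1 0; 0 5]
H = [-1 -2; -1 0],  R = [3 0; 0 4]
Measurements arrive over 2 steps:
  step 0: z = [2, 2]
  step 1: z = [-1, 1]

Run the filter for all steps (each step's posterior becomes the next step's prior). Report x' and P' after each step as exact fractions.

step 0: x' = [-58/227, -195/227], P' = [964/681 -344/681; -344/681 589/681]
step 1: x' = [-4769/9093, 4810/9093], P' = [91948/81837 -34676/81837; -34676/81837 68263/81837]

step 0: x̄ = F·x = [3, 3]
step 0: P̄ = F·P·Fᵀ + Q = [7 8; 8 17]
step 0: y = z − H·x̄ = [11, 5]
step 0: S = H·P̄·Hᵀ + R = [110 23; 23 11]
step 0: K = P̄·Hᵀ·S⁻¹ = [-92/681 -241/681; -278/681 86/681]
step 0: x' = x̄ + K·y = [-58/227, -195/227]
step 0: P' = (I − K·H)·P̄ = [964/681 -344/681; -344/681 589/681]
step 1: x̄ = F·x = [-253/227, -448/227]
step 1: P̄ = F·P·Fᵀ + Q = [1546/681 370/227; 370/227 1783/227]
step 1: y = z − H·x̄ = [-1376/227, -26/227]
step 1: S = H·P̄·Hᵀ + R = [29425/681 3766/681; 3766/681 4270/681]
step 1: K = P̄·Hᵀ·S⁻¹ = [-1076/11691 -22987/81837; -4850/11691 8669/81837]
step 1: x' = x̄ + K·y = [-4769/9093, 4810/9093]
step 1: P' = (I − K·H)·P̄ = [91948/81837 -34676/81837; -34676/81837 68263/81837]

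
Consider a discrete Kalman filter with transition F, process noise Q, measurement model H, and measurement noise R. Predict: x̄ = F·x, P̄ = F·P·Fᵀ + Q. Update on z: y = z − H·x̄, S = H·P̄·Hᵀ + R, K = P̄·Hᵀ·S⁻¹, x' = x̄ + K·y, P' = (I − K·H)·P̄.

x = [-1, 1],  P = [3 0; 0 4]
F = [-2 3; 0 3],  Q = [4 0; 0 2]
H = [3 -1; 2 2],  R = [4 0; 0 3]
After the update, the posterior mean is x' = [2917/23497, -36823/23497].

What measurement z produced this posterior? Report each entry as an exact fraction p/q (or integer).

z = [2, -3]

x̄ = F·x = [5, 3]
P̄ = F·P·Fᵀ + Q = [52 36; 36 38]
S = H·P̄·Hᵀ + R = [294 380; 380 651]
K = P̄·Hᵀ·S⁻¹ = [5620/23497 3072/23497; -5335/23497 8456/23497]
x' − x̄ = [-114568/23497, -107314/23497] = K·y
y = (KᵀK)⁻¹·Kᵀ·(x' − x̄) = [-10, -19]
z = y + H·x̄ = [-10, -19] + [12, 16] = [2, -3]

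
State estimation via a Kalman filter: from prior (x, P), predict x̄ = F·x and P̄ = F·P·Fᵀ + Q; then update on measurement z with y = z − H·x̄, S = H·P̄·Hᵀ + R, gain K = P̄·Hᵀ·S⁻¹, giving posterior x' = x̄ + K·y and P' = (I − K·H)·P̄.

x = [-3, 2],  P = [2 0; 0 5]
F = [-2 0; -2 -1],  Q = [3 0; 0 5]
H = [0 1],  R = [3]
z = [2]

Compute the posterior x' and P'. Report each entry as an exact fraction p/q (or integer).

x̄ = F·x = [6, 4]
P̄ = F·P·Fᵀ + Q = [11 8; 8 18]
y = z − H·x̄ = [-2]
S = H·P̄·Hᵀ + R = [21]
K = P̄·Hᵀ·S⁻¹ = [8/21; 6/7]
x' = x̄ + K·y = [110/21, 16/7]
P' = (I − K·H)·P̄ = [167/21 8/7; 8/7 18/7]

x' = [110/21, 16/7]
P' = [167/21 8/7; 8/7 18/7]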